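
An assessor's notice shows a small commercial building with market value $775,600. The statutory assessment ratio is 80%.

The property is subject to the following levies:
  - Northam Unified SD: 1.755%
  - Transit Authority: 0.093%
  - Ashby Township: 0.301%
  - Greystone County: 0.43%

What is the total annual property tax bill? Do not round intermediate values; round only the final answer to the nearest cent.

Assessed value = $775,600 × 0.8 = $620,480
Northam Unified SD: $620,480 × 0.01755 = $10,889.424
Transit Authority: $620,480 × 0.00093 = $577.0464
Ashby Township: $620,480 × 0.00301 = $1,867.6448
Greystone County: $620,480 × 0.0043 = $2,668.064
Total = $10,889.424 + $577.0464 + $1,867.6448 + $2,668.064 = $16,002.1792

$16,002.18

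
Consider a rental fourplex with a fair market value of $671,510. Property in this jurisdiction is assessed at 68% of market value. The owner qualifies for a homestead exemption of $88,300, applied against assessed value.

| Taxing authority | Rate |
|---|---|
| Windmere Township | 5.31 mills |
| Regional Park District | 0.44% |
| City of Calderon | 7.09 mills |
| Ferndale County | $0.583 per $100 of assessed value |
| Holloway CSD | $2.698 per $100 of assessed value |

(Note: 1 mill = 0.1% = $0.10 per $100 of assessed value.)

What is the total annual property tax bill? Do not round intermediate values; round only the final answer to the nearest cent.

Assessed value = $671,510 × 0.68 = $456,626.8
Taxable value = $456,626.8 − $88,300 = $368,326.8
Windmere Township: $368,326.8 × 0.00531 = $1,955.815308
Regional Park District: $368,326.8 × 0.0044 = $1,620.63792
City of Calderon: $368,326.8 × 0.00709 = $2,611.437012
Ferndale County: $368,326.8 × 0.00583 = $2,147.345244
Holloway CSD: $368,326.8 × 0.02698 = $9,937.457064
Total = $18,272.692548

$18,272.69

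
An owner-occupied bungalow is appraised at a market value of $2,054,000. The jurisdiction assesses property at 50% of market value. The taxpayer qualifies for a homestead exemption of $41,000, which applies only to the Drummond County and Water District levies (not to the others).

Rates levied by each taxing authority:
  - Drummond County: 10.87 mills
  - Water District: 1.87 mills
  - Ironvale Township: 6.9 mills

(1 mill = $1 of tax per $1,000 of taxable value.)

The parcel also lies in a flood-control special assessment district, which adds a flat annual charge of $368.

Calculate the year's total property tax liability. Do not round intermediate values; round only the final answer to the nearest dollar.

Assessed value = $2,054,000 × 0.5 = $1,027,000
Drummond County: ($1,027,000 − $41,000) × 0.01087 = $986,000 × 0.01087 = $10,717.82
Water District: ($1,027,000 − $41,000) × 0.00187 = $986,000 × 0.00187 = $1,843.82
Ironvale Township: $1,027,000 × 0.0069 = $7,086.3
Levies subtotal = $19,647.94
Total = $19,647.94 + $368 = $20,015.94

$20,016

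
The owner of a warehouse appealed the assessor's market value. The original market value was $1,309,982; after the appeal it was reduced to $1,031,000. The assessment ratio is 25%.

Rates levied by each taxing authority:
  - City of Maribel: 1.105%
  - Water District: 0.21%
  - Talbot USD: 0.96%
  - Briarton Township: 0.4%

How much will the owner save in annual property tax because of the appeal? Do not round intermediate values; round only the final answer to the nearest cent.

Old assessed value = $1,309,982 × 0.25 = $327,495.5
New assessed value = $1,031,000 × 0.25 = $257,750
Combined rate = 0.01105 + 0.0021 + 0.0096 + 0.004 = 0.02675
Old tax = $327,495.5 × 0.02675 = $8,760.504625
New tax = $257,750 × 0.02675 = $6,894.8125
Reduction = $8,760.504625 − $6,894.8125 = $1,865.692125

$1,865.69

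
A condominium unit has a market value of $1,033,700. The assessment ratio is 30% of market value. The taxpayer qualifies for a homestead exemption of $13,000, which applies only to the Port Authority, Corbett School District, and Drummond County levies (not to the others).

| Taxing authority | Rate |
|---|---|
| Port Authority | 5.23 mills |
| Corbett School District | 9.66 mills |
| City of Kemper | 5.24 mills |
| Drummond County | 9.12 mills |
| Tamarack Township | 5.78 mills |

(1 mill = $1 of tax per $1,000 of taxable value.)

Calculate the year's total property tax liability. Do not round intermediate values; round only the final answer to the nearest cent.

Assessed value = $1,033,700 × 0.3 = $310,110
Port Authority: ($310,110 − $13,000) × 0.00523 = $297,110 × 0.00523 = $1,553.8853
Corbett School District: ($310,110 − $13,000) × 0.00966 = $297,110 × 0.00966 = $2,870.0826
City of Kemper: $310,110 × 0.00524 = $1,624.9764
Drummond County: ($310,110 − $13,000) × 0.00912 = $297,110 × 0.00912 = $2,709.6432
Tamarack Township: $310,110 × 0.00578 = $1,792.4358
Total = $10,551.0233

$10,551.02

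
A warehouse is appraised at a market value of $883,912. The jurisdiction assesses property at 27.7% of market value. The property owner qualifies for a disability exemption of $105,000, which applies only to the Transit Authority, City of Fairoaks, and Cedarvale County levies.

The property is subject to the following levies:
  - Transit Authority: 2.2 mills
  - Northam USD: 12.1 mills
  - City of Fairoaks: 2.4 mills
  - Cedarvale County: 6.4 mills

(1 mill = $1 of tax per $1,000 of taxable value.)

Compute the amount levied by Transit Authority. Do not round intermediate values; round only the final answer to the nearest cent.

Assessed value = $883,912 × 0.277 = $244,843.624
Transit Authority taxable value = $244,843.624 − $105,000 = $139,843.624
Transit Authority levy = $139,843.624 × 0.0022 = $307.6559728

$307.66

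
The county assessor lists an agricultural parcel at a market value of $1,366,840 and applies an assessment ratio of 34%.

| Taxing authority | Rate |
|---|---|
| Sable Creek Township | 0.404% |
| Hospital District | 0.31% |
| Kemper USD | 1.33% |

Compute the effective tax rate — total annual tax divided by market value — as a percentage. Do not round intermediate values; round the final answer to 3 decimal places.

Assessed value = $1,366,840 × 0.34 = $464,725.6
Sable Creek Township: $464,725.6 × 0.00404 = $1,877.491424
Hospital District: $464,725.6 × 0.0031 = $1,440.64936
Kemper USD: $464,725.6 × 0.0133 = $6,180.85048
Total tax = $9,498.991264
Effective rate = $9,498.991264 ÷ $1,366,840 = 0.695% of market value

0.695%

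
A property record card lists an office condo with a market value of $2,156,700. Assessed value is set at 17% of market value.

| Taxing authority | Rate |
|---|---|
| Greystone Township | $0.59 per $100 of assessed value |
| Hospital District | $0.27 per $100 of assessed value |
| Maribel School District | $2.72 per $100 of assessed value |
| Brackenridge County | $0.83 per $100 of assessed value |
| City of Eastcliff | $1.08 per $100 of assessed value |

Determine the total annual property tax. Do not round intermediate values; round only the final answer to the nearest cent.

Assessed value = $2,156,700 × 0.17 = $366,639
Greystone Township: $366,639 × 0.0059 = $2,163.1701
Hospital District: $366,639 × 0.0027 = $989.9253
Maribel School District: $366,639 × 0.0272 = $9,972.5808
Brackenridge County: $366,639 × 0.0083 = $3,043.1037
City of Eastcliff: $366,639 × 0.0108 = $3,959.7012
Total = $2,163.1701 + $989.9253 + $9,972.5808 + $3,043.1037 + $3,959.7012 = $20,128.4811

$20,128.48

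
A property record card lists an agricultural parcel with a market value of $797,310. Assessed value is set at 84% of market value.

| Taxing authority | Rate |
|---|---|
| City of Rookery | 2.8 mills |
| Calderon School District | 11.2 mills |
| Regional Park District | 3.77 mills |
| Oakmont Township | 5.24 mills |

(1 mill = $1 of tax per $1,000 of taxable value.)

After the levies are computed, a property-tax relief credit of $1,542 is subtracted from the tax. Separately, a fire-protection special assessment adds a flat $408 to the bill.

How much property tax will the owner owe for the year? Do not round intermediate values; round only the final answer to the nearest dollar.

Assessed value = $797,310 × 0.84 = $669,740.4
City of Rookery: $669,740.4 × 0.0028 = $1,875.27312
Calderon School District: $669,740.4 × 0.0112 = $7,501.09248
Regional Park District: $669,740.4 × 0.00377 = $2,524.921308
Oakmont Township: $669,740.4 × 0.00524 = $3,509.439696
Levies subtotal = $15,410.726604
After credit = $15,410.726604 − $1,542 = $13,868.726604
Total = $13,868.726604 + $408 = $14,276.726604

$14,277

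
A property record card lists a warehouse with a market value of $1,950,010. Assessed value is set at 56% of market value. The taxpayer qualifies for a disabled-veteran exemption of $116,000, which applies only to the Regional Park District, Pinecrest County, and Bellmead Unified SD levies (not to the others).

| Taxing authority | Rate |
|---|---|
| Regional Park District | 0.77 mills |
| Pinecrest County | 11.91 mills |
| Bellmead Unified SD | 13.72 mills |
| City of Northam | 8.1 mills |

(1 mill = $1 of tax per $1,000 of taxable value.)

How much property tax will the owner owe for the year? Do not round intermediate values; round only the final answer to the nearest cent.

Assessed value = $1,950,010 × 0.56 = $1,092,005.6
Regional Park District: ($1,092,005.6 − $116,000) × 0.00077 = $976,005.6 × 0.00077 = $751.524312
Pinecrest County: ($1,092,005.6 − $116,000) × 0.01191 = $976,005.6 × 0.01191 = $11,624.226696
Bellmead Unified SD: ($1,092,005.6 − $116,000) × 0.01372 = $976,005.6 × 0.01372 = $13,390.796832
City of Northam: $1,092,005.6 × 0.0081 = $8,845.24536
Total = $34,611.7932

$34,611.79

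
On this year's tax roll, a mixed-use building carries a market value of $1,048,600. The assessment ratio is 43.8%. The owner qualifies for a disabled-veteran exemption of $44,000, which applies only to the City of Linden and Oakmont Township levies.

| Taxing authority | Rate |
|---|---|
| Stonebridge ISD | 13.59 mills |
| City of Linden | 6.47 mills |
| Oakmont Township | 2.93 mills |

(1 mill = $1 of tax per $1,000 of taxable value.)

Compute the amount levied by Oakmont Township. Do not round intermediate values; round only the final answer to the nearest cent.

Assessed value = $1,048,600 × 0.438 = $459,286.8
Oakmont Township taxable value = $459,286.8 − $44,000 = $415,286.8
Oakmont Township levy = $415,286.8 × 0.00293 = $1,216.790324

$1,216.79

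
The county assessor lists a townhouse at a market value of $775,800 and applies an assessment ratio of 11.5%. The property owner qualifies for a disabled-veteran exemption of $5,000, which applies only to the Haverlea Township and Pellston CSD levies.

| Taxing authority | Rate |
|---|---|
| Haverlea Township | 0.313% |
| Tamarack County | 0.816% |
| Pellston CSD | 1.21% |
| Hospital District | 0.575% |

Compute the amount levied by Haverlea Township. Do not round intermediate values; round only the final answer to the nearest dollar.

Assessed value = $775,800 × 0.115 = $89,217
Haverlea Township taxable value = $89,217 − $5,000 = $84,217
Haverlea Township levy = $84,217 × 0.00313 = $263.59921

$264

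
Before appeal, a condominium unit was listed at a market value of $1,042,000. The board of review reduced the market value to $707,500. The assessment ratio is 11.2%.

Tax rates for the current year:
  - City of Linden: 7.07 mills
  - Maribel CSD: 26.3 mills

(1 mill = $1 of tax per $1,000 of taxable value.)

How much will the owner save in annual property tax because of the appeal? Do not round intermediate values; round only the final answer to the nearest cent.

Old assessed value = $1,042,000 × 0.112 = $116,704
New assessed value = $707,500 × 0.112 = $79,240
Combined rate = 0.00707 + 0.0263 = 0.03337
Old tax = $116,704 × 0.03337 = $3,894.41248
New tax = $79,240 × 0.03337 = $2,644.2388
Reduction = $3,894.41248 − $2,644.2388 = $1,250.17368

$1,250.17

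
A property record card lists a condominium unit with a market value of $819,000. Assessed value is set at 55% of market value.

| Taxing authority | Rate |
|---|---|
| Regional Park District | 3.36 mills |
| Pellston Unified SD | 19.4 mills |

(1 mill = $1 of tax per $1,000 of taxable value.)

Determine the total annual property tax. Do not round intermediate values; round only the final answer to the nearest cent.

Assessed value = $819,000 × 0.55 = $450,450
Regional Park District: $450,450 × 0.00336 = $1,513.512
Pellston Unified SD: $450,450 × 0.0194 = $8,738.73
Total = $1,513.512 + $8,738.73 = $10,252.242

$10,252.24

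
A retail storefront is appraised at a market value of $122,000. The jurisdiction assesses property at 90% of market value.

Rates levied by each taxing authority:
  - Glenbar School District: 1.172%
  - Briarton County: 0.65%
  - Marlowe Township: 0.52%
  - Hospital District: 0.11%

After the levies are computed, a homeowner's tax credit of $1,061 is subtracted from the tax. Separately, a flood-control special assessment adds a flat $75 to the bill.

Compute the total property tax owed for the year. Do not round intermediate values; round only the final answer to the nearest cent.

Assessed value = $122,000 × 0.9 = $109,800
Glenbar School District: $109,800 × 0.01172 = $1,286.856
Briarton County: $109,800 × 0.0065 = $713.7
Marlowe Township: $109,800 × 0.0052 = $570.96
Hospital District: $109,800 × 0.0011 = $120.78
Levies subtotal = $2,692.296
After credit = $2,692.296 − $1,061 = $1,631.296
Total = $1,631.296 + $75 = $1,706.296

$1,706.30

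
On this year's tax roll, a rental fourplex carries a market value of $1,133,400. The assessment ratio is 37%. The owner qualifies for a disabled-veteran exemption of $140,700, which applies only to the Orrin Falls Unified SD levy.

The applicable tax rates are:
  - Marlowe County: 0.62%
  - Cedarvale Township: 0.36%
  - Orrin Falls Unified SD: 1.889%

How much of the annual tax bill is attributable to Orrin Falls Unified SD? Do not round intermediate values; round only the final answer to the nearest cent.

$5,263.85

Assessed value = $1,133,400 × 0.37 = $419,358
Orrin Falls Unified SD taxable value = $419,358 − $140,700 = $278,658
Orrin Falls Unified SD levy = $278,658 × 0.01889 = $5,263.84962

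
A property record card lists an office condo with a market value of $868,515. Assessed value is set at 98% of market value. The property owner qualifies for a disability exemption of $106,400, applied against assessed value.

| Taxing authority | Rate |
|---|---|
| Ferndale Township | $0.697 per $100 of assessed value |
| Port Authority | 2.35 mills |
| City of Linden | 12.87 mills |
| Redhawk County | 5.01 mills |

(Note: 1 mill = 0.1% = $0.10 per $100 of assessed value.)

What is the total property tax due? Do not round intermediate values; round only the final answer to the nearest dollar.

Assessed value = $868,515 × 0.98 = $851,144.7
Taxable value = $851,144.7 − $106,400 = $744,744.7
Ferndale Township: $744,744.7 × 0.00697 = $5,190.870559
Port Authority: $744,744.7 × 0.00235 = $1,750.150045
City of Linden: $744,744.7 × 0.01287 = $9,584.864289
Redhawk County: $744,744.7 × 0.00501 = $3,731.170947
Total = $20,257.05584

$20,257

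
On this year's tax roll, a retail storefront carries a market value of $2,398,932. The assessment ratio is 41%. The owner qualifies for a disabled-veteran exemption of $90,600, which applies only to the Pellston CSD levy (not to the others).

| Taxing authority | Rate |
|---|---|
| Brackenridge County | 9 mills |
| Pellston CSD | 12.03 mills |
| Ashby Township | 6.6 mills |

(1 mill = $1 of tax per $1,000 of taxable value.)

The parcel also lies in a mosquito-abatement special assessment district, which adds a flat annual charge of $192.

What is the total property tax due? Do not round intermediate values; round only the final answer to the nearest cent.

Assessed value = $2,398,932 × 0.41 = $983,562.12
Brackenridge County: $983,562.12 × 0.009 = $8,852.05908
Pellston CSD: ($983,562.12 − $90,600) × 0.01203 = $892,962.12 × 0.01203 = $10,742.3343036
Ashby Township: $983,562.12 × 0.0066 = $6,491.509992
Levies subtotal = $26,085.9033756
Total = $26,085.9033756 + $192 = $26,277.9033756

$26,277.90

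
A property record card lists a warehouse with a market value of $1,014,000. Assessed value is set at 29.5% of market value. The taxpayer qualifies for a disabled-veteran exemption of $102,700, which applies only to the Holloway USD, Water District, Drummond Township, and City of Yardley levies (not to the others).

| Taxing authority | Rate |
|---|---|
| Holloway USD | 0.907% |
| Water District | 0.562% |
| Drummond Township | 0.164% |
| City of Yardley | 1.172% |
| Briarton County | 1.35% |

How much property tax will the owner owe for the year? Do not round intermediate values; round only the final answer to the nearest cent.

Assessed value = $1,014,000 × 0.295 = $299,130
Holloway USD: ($299,130 − $102,700) × 0.00907 = $196,430 × 0.00907 = $1,781.6201
Water District: ($299,130 − $102,700) × 0.00562 = $196,430 × 0.00562 = $1,103.9366
Drummond Township: ($299,130 − $102,700) × 0.00164 = $196,430 × 0.00164 = $322.1452
City of Yardley: ($299,130 − $102,700) × 0.01172 = $196,430 × 0.01172 = $2,302.1596
Briarton County: $299,130 × 0.0135 = $4,038.255
Total = $9,548.1165

$9,548.12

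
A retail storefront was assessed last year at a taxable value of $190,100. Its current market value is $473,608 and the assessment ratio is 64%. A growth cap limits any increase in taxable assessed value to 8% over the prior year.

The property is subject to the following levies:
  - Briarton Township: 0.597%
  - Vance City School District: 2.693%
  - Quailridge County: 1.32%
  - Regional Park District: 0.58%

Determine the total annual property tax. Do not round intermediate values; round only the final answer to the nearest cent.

$10,655.49

Uncapped assessed value = $473,608 × 0.64 = $303,109.12
Cap limit = $190,100 × 1.08 = $205,308
Taxable assessed value = min($303,109.12, $205,308) = $205,308 (cap binds)
Briarton Township: $205,308 × 0.00597 = $1,225.68876
Vance City School District: $205,308 × 0.02693 = $5,528.94444
Quailridge County: $205,308 × 0.0132 = $2,710.0656
Regional Park District: $205,308 × 0.0058 = $1,190.7864
Total = $10,655.4852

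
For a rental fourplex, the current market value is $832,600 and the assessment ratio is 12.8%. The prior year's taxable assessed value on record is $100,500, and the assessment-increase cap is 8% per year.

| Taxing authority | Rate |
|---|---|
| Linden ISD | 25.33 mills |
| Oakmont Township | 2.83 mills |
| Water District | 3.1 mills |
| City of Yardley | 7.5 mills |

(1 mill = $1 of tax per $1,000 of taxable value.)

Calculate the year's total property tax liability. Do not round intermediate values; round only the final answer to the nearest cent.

Uncapped assessed value = $832,600 × 0.128 = $106,572.8
Cap limit = $100,500 × 1.08 = $108,540
Taxable assessed value = min($106,572.8, $108,540) = $106,572.8 (cap does not bind)
Linden ISD: $106,572.8 × 0.02533 = $2,699.489024
Oakmont Township: $106,572.8 × 0.00283 = $301.601024
Water District: $106,572.8 × 0.0031 = $330.37568
City of Yardley: $106,572.8 × 0.0075 = $799.296
Total = $4,130.761728

$4,130.76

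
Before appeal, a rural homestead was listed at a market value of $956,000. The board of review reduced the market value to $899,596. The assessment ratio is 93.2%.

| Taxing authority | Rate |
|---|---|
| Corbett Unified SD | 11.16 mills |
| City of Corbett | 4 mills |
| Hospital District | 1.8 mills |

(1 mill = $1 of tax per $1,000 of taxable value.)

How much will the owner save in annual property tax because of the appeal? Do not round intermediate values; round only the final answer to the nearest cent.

Old assessed value = $956,000 × 0.932 = $890,992
New assessed value = $899,596 × 0.932 = $838,423.472
Combined rate = 0.01116 + 0.004 + 0.0018 = 0.01696
Old tax = $890,992 × 0.01696 = $15,111.22432
New tax = $838,423.472 × 0.01696 = $14,219.66208512
Reduction = $15,111.22432 − $14,219.66208512 = $891.56223488

$891.56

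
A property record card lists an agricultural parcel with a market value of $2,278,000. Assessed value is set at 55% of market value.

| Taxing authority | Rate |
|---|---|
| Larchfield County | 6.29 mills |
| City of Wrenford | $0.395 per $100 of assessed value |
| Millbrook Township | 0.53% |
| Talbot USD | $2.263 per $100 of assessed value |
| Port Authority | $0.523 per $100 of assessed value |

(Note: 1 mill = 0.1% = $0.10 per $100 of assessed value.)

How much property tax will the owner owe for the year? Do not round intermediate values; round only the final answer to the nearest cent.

Assessed value = $2,278,000 × 0.55 = $1,252,900
Larchfield County: $1,252,900 × 0.00629 = $7,880.741
City of Wrenford: $1,252,900 × 0.00395 = $4,948.955
Millbrook Township: $1,252,900 × 0.0053 = $6,640.37
Talbot USD: $1,252,900 × 0.02263 = $28,353.127
Port Authority: $1,252,900 × 0.00523 = $6,552.667
Total = $54,375.86

$54,375.86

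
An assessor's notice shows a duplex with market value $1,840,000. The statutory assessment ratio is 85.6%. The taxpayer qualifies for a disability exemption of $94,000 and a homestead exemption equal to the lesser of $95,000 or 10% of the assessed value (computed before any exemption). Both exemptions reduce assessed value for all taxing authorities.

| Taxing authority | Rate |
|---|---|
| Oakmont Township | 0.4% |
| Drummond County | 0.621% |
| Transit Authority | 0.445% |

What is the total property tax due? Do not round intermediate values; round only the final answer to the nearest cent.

Assessed value = $1,840,000 × 0.856 = $1,575,040
Homestead exemption = min($95,000, 10% × $1,575,040) = min($95,000, $157,504) = $95,000 (dollar cap binds)
Taxable value = $1,575,040 − $94,000 − $95,000 = $1,386,040
Oakmont Township: $1,386,040 × 0.004 = $5,544.16
Drummond County: $1,386,040 × 0.00621 = $8,607.3084
Transit Authority: $1,386,040 × 0.00445 = $6,167.878
Total = $20,319.3464

$20,319.35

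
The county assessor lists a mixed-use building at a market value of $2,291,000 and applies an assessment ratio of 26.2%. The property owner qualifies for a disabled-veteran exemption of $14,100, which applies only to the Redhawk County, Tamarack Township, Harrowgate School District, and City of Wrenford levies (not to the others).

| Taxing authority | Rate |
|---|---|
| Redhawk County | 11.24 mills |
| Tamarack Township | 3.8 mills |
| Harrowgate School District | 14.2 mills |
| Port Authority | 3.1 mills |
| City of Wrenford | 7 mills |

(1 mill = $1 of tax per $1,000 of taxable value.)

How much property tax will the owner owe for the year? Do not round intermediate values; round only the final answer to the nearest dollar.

Assessed value = $2,291,000 × 0.262 = $600,242
Redhawk County: ($600,242 − $14,100) × 0.01124 = $586,142 × 0.01124 = $6,588.23608
Tamarack Township: ($600,242 − $14,100) × 0.0038 = $586,142 × 0.0038 = $2,227.3396
Harrowgate School District: ($600,242 − $14,100) × 0.0142 = $586,142 × 0.0142 = $8,323.2164
Port Authority: $600,242 × 0.0031 = $1,860.7502
City of Wrenford: ($600,242 − $14,100) × 0.007 = $586,142 × 0.007 = $4,102.994
Total = $23,102.53628

$23,103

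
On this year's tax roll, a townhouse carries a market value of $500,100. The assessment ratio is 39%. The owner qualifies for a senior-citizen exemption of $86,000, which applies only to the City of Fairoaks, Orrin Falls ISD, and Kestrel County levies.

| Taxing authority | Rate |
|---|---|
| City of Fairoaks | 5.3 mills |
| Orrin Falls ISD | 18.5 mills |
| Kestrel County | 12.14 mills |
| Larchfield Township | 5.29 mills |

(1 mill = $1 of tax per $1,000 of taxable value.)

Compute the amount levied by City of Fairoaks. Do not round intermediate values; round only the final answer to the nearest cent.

Assessed value = $500,100 × 0.39 = $195,039
City of Fairoaks taxable value = $195,039 − $86,000 = $109,039
City of Fairoaks levy = $109,039 × 0.0053 = $577.9067

$577.91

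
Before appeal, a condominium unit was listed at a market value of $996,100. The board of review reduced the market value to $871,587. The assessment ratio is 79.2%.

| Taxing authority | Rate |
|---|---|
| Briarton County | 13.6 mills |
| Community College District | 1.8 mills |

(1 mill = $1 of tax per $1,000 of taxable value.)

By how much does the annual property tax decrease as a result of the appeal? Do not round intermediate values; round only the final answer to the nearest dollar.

Old assessed value = $996,100 × 0.792 = $788,911.2
New assessed value = $871,587 × 0.792 = $690,296.904
Combined rate = 0.0136 + 0.0018 = 0.0154
Old tax = $788,911.2 × 0.0154 = $12,149.23248
New tax = $690,296.904 × 0.0154 = $10,630.5723216
Reduction = $12,149.23248 − $10,630.5723216 = $1,518.6601584

$1,519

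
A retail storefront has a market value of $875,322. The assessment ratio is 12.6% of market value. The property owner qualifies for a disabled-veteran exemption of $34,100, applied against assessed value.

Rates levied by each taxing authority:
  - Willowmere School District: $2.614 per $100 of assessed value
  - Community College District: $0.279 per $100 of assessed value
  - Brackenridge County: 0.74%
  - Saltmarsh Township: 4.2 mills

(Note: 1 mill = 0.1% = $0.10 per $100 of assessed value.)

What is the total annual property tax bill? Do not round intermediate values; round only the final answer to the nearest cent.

Assessed value = $875,322 × 0.126 = $110,290.572
Taxable value = $110,290.572 − $34,100 = $76,190.572
Willowmere School District: $76,190.572 × 0.02614 = $1,991.62155208
Community College District: $76,190.572 × 0.00279 = $212.57169588
Brackenridge County: $76,190.572 × 0.0074 = $563.8102328
Saltmarsh Township: $76,190.572 × 0.0042 = $320.0004024
Total = $3,088.00388316

$3,088.00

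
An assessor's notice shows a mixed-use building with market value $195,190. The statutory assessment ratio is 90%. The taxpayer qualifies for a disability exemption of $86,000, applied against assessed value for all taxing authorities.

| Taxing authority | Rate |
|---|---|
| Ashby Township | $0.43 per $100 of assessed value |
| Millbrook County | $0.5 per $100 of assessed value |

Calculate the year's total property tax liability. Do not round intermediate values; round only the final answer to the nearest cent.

Assessed value = $195,190 × 0.9 = $175,671
Taxable value = $175,671 − $86,000 = $89,671
Ashby Township: $89,671 × 0.0043 = $385.5853
Millbrook County: $89,671 × 0.005 = $448.355
Total = $385.5853 + $448.355 = $833.9403

$833.94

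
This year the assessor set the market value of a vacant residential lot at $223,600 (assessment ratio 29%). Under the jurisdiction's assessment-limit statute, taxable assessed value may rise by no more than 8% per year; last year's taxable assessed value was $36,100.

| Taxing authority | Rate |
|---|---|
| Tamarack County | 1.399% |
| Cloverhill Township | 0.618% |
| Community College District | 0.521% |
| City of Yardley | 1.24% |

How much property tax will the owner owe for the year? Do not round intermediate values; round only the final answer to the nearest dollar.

Uncapped assessed value = $223,600 × 0.29 = $64,844
Cap limit = $36,100 × 1.08 = $38,988
Taxable assessed value = min($64,844, $38,988) = $38,988 (cap binds)
Tamarack County: $38,988 × 0.01399 = $545.44212
Cloverhill Township: $38,988 × 0.00618 = $240.94584
Community College District: $38,988 × 0.00521 = $203.12748
City of Yardley: $38,988 × 0.0124 = $483.4512
Total = $1,472.96664

$1,473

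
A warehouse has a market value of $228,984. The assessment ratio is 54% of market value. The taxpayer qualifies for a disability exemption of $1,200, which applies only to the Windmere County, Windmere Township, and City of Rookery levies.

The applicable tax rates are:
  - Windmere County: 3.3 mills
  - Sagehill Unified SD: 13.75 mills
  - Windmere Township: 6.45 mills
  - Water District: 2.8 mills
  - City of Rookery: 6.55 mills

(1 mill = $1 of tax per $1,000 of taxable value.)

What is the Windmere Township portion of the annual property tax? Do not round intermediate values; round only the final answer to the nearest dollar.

$790

Assessed value = $228,984 × 0.54 = $123,651.36
Windmere Township taxable value = $123,651.36 − $1,200 = $122,451.36
Windmere Township levy = $122,451.36 × 0.00645 = $789.811272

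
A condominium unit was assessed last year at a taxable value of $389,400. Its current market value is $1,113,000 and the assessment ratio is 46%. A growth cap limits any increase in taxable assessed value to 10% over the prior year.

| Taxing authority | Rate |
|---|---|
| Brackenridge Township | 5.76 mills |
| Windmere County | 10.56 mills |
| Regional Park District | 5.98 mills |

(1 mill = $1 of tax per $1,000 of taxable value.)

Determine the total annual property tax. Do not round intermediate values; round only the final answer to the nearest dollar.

$9,552

Uncapped assessed value = $1,113,000 × 0.46 = $511,980
Cap limit = $389,400 × 1.1 = $428,340
Taxable assessed value = min($511,980, $428,340) = $428,340 (cap binds)
Brackenridge Township: $428,340 × 0.00576 = $2,467.2384
Windmere County: $428,340 × 0.01056 = $4,523.2704
Regional Park District: $428,340 × 0.00598 = $2,561.4732
Total = $9,551.982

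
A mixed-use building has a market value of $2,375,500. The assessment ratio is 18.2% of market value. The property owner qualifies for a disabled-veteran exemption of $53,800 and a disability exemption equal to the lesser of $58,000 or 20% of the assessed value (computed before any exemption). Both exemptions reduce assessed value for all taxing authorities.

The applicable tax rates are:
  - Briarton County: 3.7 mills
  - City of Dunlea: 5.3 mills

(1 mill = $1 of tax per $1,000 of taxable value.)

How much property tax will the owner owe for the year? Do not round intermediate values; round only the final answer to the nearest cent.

Assessed value = $2,375,500 × 0.182 = $432,341
Disability exemption = min($58,000, 20% × $432,341) = min($58,000, $86,468.2) = $58,000 (dollar cap binds)
Taxable value = $432,341 − $53,800 − $58,000 = $320,541
Briarton County: $320,541 × 0.0037 = $1,186.0017
City of Dunlea: $320,541 × 0.0053 = $1,698.8673
Total = $2,884.869

$2,884.87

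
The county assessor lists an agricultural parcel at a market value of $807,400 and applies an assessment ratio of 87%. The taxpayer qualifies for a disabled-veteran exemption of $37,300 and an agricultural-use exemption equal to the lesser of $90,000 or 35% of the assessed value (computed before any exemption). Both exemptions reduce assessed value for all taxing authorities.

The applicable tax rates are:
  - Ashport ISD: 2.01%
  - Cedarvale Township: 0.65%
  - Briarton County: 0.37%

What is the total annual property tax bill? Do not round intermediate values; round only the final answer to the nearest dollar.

Assessed value = $807,400 × 0.87 = $702,438
Agricultural-use exemption = min($90,000, 35% × $702,438) = min($90,000, $245,853.3) = $90,000 (dollar cap binds)
Taxable value = $702,438 − $37,300 − $90,000 = $575,138
Ashport ISD: $575,138 × 0.0201 = $11,560.2738
Cedarvale Township: $575,138 × 0.0065 = $3,738.397
Briarton County: $575,138 × 0.0037 = $2,128.0106
Total = $17,426.6814

$17,427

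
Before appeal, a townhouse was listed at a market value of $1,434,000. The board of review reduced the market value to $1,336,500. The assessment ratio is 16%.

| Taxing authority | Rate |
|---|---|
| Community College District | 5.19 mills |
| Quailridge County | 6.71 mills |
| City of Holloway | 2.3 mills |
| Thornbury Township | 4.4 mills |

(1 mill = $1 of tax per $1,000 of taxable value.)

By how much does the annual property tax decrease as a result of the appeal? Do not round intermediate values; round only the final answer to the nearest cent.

Old assessed value = $1,434,000 × 0.16 = $229,440
New assessed value = $1,336,500 × 0.16 = $213,840
Combined rate = 0.00519 + 0.00671 + 0.0023 + 0.0044 = 0.0186
Old tax = $229,440 × 0.0186 = $4,267.584
New tax = $213,840 × 0.0186 = $3,977.424
Reduction = $4,267.584 − $3,977.424 = $290.16

$290.16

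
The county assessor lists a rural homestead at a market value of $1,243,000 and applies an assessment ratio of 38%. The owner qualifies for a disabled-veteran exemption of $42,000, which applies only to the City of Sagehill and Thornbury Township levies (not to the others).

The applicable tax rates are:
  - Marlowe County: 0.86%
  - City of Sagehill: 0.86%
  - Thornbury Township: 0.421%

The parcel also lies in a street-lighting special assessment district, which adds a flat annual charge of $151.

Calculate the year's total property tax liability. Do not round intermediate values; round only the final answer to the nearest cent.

$9,725.78

Assessed value = $1,243,000 × 0.38 = $472,340
Marlowe County: $472,340 × 0.0086 = $4,062.124
City of Sagehill: ($472,340 − $42,000) × 0.0086 = $430,340 × 0.0086 = $3,700.924
Thornbury Township: ($472,340 − $42,000) × 0.00421 = $430,340 × 0.00421 = $1,811.7314
Levies subtotal = $9,574.7794
Total = $9,574.7794 + $151 = $9,725.7794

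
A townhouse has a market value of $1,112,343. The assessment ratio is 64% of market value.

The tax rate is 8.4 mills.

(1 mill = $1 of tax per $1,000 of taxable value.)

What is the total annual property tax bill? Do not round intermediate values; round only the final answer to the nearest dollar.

Assessed value = $1,112,343 × 0.64 = $711,899.52
Tax = $711,899.52 × 0.0084 = $5,979.955968

$5,980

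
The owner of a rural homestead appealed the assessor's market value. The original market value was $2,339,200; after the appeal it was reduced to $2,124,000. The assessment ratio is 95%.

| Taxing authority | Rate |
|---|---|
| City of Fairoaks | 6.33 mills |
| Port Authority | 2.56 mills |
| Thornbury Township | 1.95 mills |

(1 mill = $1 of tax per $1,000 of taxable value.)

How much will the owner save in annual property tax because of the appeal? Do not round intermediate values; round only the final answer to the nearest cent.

$2,216.13

Old assessed value = $2,339,200 × 0.95 = $2,222,240
New assessed value = $2,124,000 × 0.95 = $2,017,800
Combined rate = 0.00633 + 0.00256 + 0.00195 = 0.01084
Old tax = $2,222,240 × 0.01084 = $24,089.0816
New tax = $2,017,800 × 0.01084 = $21,872.952
Reduction = $24,089.0816 − $21,872.952 = $2,216.1296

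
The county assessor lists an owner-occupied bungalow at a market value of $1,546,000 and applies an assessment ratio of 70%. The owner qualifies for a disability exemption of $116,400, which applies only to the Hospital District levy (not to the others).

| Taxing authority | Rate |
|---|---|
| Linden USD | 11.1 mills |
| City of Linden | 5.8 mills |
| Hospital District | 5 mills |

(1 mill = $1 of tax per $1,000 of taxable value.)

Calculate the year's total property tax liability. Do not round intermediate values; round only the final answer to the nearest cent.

$23,118.18

Assessed value = $1,546,000 × 0.7 = $1,082,200
Linden USD: $1,082,200 × 0.0111 = $12,012.42
City of Linden: $1,082,200 × 0.0058 = $6,276.76
Hospital District: ($1,082,200 − $116,400) × 0.005 = $965,800 × 0.005 = $4,829
Total = $23,118.18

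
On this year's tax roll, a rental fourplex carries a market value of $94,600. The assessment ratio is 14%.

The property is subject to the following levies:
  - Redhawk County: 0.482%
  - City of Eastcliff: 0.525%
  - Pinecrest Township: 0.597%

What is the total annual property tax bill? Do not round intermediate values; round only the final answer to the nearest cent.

Assessed value = $94,600 × 0.14 = $13,244
Redhawk County: $13,244 × 0.00482 = $63.83608
City of Eastcliff: $13,244 × 0.00525 = $69.531
Pinecrest Township: $13,244 × 0.00597 = $79.06668
Total = $63.83608 + $69.531 + $79.06668 = $212.43376

$212.43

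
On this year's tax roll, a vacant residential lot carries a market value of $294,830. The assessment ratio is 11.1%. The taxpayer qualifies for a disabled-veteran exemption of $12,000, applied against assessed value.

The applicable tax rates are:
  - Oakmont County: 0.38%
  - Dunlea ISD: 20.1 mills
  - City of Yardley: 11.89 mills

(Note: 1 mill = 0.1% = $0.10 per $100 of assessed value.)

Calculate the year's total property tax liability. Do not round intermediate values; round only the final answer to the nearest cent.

$741.79

Assessed value = $294,830 × 0.111 = $32,726.13
Taxable value = $32,726.13 − $12,000 = $20,726.13
Oakmont County: $20,726.13 × 0.0038 = $78.759294
Dunlea ISD: $20,726.13 × 0.0201 = $416.595213
City of Yardley: $20,726.13 × 0.01189 = $246.4336857
Total = $741.7881927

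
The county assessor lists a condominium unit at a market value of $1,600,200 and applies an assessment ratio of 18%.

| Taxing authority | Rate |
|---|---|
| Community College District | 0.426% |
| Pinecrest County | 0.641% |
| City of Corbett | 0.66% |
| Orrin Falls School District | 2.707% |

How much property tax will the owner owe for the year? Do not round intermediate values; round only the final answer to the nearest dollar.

Assessed value = $1,600,200 × 0.18 = $288,036
Community College District: $288,036 × 0.00426 = $1,227.03336
Pinecrest County: $288,036 × 0.00641 = $1,846.31076
City of Corbett: $288,036 × 0.0066 = $1,901.0376
Orrin Falls School District: $288,036 × 0.02707 = $7,797.13452
Total = $1,227.03336 + $1,846.31076 + $1,901.0376 + $7,797.13452 = $12,771.51624

$12,772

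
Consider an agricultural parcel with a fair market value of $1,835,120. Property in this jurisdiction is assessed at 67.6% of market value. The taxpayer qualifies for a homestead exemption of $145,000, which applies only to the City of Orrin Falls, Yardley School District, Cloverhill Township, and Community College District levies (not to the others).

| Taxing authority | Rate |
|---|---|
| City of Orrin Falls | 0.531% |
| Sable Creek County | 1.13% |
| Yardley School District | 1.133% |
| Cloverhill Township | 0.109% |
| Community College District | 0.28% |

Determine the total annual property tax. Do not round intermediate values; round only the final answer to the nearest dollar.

$36,510

Assessed value = $1,835,120 × 0.676 = $1,240,541.12
City of Orrin Falls: ($1,240,541.12 − $145,000) × 0.00531 = $1,095,541.12 × 0.00531 = $5,817.3233472
Sable Creek County: $1,240,541.12 × 0.0113 = $14,018.114656
Yardley School District: ($1,240,541.12 − $145,000) × 0.01133 = $1,095,541.12 × 0.01133 = $12,412.4808896
Cloverhill Township: ($1,240,541.12 − $145,000) × 0.00109 = $1,095,541.12 × 0.00109 = $1,194.1398208
Community College District: ($1,240,541.12 − $145,000) × 0.0028 = $1,095,541.12 × 0.0028 = $3,067.515136
Total = $36,509.5738496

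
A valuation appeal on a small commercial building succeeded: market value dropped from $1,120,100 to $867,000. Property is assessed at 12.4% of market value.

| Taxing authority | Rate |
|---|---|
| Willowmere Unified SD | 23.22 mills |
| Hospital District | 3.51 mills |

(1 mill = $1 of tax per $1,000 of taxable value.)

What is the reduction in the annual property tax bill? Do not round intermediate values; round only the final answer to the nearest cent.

$838.91

Old assessed value = $1,120,100 × 0.124 = $138,892.4
New assessed value = $867,000 × 0.124 = $107,508
Combined rate = 0.02322 + 0.00351 = 0.02673
Old tax = $138,892.4 × 0.02673 = $3,712.593852
New tax = $107,508 × 0.02673 = $2,873.68884
Reduction = $3,712.593852 − $2,873.68884 = $838.905012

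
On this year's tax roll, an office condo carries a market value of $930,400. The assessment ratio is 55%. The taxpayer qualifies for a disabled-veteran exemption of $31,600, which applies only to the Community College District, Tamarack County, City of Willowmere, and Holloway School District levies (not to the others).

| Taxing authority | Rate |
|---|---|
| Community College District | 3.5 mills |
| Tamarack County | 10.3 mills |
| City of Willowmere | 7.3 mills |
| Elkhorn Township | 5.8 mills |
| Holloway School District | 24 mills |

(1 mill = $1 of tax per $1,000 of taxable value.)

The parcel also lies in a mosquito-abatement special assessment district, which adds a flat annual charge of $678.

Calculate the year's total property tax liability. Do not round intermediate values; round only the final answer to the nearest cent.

Assessed value = $930,400 × 0.55 = $511,720
Community College District: ($511,720 − $31,600) × 0.0035 = $480,120 × 0.0035 = $1,680.42
Tamarack County: ($511,720 − $31,600) × 0.0103 = $480,120 × 0.0103 = $4,945.236
City of Willowmere: ($511,720 − $31,600) × 0.0073 = $480,120 × 0.0073 = $3,504.876
Elkhorn Township: $511,720 × 0.0058 = $2,967.976
Holloway School District: ($511,720 − $31,600) × 0.024 = $480,120 × 0.024 = $11,522.88
Levies subtotal = $24,621.388
Total = $24,621.388 + $678 = $25,299.388

$25,299.39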